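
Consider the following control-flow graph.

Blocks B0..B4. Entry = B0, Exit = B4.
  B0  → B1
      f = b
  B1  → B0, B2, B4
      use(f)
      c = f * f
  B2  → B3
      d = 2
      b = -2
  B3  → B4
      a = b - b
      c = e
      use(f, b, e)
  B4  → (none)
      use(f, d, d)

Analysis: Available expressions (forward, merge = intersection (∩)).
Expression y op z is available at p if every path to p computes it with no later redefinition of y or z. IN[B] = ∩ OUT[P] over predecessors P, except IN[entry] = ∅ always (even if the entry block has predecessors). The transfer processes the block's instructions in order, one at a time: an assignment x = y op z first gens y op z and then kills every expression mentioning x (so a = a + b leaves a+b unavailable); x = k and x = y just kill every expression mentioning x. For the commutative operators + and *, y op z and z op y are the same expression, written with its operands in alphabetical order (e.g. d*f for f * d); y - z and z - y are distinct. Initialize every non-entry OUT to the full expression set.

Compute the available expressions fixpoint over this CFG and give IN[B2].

Converged values:
  B0:   IN={}   OUT={}
  B1:   IN={}   OUT={f*f}
  B2:   IN={f*f}   OUT={f*f}
  B3:   IN={f*f}   OUT={b-b, f*f}
  B4:   IN={f*f}   OUT={f*f}

Merge at B2: IN[B2] = OUT[B1] = {f*f}

Answer: {f*f}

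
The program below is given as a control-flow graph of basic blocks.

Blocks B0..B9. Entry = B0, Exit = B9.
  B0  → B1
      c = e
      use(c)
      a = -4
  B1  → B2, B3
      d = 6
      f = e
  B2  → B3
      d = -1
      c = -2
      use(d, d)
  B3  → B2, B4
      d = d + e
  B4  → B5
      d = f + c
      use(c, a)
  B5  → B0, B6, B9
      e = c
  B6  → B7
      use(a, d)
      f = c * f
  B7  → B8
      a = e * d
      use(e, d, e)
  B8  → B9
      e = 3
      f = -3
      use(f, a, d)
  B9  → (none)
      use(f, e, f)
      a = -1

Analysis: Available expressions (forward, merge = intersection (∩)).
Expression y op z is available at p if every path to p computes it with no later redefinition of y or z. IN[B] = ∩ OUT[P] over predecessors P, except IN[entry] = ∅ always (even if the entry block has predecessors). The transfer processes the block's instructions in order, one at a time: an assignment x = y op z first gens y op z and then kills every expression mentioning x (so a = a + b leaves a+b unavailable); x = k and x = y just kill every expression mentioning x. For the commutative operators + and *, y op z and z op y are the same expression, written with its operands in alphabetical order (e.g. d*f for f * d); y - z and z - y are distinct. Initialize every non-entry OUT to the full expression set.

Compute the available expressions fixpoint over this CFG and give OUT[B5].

Per-block solution:
  B0: | IN={} | OUT={}
  B1: | IN={} | OUT={}
  B2: | IN={} | OUT={}
  B3: | IN={} | OUT={}
  B4: | IN={} | OUT={c+f}
  B5: | IN={c+f} | OUT={c+f}
  B6: | IN={c+f} | OUT={}
  B7: | IN={} | OUT={d*e}
  B8: | IN={d*e} | OUT={}
  B9: | IN={} | OUT={}

Merge at B5: IN[B5] = OUT[B4] = {c+f}
Applying B5's transfer function to that IN value gives OUT[B5] (row B5 above).

Answer: {c+f}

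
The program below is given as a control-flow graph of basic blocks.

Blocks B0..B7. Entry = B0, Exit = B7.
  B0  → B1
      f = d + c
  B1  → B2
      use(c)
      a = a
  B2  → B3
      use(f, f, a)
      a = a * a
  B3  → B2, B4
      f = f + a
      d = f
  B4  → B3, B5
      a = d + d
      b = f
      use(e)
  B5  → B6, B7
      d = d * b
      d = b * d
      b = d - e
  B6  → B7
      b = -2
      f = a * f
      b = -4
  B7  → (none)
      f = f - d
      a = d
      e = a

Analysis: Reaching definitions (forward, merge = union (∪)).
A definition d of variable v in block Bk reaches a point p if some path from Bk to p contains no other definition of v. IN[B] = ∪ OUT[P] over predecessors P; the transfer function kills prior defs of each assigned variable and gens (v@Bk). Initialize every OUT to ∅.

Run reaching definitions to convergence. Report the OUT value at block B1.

Answer: {a@B1, f@B0}

Derivation:
Fixpoint table:
  B0: | IN={} | OUT={f@B0}
  B1: | IN={f@B0} | OUT={a@B1, f@B0}
  B2: | IN={a@B1, a@B2, a@B4, b@B4, d@B3, f@B0, f@B3} | OUT={a@B2, b@B4, d@B3, f@B0, f@B3}
  B3: | IN={a@B2, a@B4, b@B4, d@B3, f@B0, f@B3} | OUT={a@B2, a@B4, b@B4, d@B3, f@B3}
  B4: | IN={a@B2, a@B4, b@B4, d@B3, f@B3} | OUT={a@B4, b@B4, d@B3, f@B3}
  B5: | IN={a@B4, b@B4, d@B3, f@B3} | OUT={a@B4, b@B5, d@B5, f@B3}
  B6: | IN={a@B4, b@B5, d@B5, f@B3} | OUT={a@B4, b@B6, d@B5, f@B6}
  B7: | IN={a@B4, b@B5, b@B6, d@B5, f@B3, f@B6} | OUT={a@B7, b@B5, b@B6, d@B5, e@B7, f@B7}

Merge at B1: IN[B1] = OUT[B0] = {f@B0}
Applying B1's transfer function to that IN value gives OUT[B1] (row B1 above).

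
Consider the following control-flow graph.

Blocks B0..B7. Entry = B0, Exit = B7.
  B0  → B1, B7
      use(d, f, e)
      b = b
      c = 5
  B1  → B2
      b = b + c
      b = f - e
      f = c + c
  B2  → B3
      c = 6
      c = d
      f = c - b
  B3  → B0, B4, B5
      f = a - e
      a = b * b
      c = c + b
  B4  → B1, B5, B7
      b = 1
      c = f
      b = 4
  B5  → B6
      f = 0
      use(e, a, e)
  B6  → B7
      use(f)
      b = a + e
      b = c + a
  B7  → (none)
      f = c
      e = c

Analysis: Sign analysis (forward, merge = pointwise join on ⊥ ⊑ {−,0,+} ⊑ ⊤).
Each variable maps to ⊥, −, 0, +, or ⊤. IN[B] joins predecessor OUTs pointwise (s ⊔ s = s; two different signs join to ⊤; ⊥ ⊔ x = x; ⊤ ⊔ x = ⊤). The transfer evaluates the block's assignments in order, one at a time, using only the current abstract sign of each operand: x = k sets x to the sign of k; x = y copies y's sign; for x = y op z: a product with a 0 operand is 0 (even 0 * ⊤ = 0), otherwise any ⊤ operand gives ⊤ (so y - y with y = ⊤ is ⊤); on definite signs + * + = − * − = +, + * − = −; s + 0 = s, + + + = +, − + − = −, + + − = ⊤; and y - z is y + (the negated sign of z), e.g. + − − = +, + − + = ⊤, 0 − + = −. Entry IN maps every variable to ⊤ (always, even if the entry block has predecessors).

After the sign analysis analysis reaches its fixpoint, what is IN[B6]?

Per-block solution:
  B0: | IN=(all ⊤) | OUT={c:+; rest ⊤}
  B1: | IN=(all ⊤) | OUT=(all ⊤)
  B2: | IN=(all ⊤) | OUT=(all ⊤)
  B3: | IN=(all ⊤) | OUT=(all ⊤)
  B4: | IN=(all ⊤) | OUT={b:+; rest ⊤}
  B5: | IN=(all ⊤) | OUT={f:0; rest ⊤}
  B6: | IN={f:0; rest ⊤} | OUT={f:0; rest ⊤}
  B7: | IN=(all ⊤) | OUT=(all ⊤)

Merge at B6: IN[B6] = OUT[B5] = {a: ⊤, b: ⊤, c: ⊤, d: ⊤, e: ⊤, f: 0}

Answer: {a: ⊤, b: ⊤, c: ⊤, d: ⊤, e: ⊤, f: 0}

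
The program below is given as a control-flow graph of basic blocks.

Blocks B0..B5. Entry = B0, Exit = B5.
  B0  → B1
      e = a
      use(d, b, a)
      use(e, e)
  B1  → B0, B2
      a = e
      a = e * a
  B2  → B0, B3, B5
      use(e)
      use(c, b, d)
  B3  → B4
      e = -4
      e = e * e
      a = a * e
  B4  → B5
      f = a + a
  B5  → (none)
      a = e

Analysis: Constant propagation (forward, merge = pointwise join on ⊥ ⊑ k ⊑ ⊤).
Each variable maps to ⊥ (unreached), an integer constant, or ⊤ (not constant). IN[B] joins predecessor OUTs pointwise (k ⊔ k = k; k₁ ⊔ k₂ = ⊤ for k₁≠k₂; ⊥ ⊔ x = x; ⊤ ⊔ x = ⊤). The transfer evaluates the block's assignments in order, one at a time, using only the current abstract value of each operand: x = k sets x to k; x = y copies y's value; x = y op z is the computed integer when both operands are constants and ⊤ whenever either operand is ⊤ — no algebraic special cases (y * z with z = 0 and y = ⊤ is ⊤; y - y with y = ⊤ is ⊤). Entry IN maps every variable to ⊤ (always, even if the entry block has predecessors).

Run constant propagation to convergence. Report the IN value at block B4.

Fixpoint table:
  B0: | IN=(all ⊤) | OUT=(all ⊤)
  B1: | IN=(all ⊤) | OUT=(all ⊤)
  B2: | IN=(all ⊤) | OUT=(all ⊤)
  B3: | IN=(all ⊤) | OUT={e:16; rest ⊤}
  B4: | IN={e:16; rest ⊤} | OUT={e:16; rest ⊤}
  B5: | IN=(all ⊤) | OUT=(all ⊤)

Merge at B4: IN[B4] = OUT[B3] = {a: ⊤, b: ⊤, c: ⊤, d: ⊤, e: 16, f: ⊤}

Answer: {a: ⊤, b: ⊤, c: ⊤, d: ⊤, e: 16, f: ⊤}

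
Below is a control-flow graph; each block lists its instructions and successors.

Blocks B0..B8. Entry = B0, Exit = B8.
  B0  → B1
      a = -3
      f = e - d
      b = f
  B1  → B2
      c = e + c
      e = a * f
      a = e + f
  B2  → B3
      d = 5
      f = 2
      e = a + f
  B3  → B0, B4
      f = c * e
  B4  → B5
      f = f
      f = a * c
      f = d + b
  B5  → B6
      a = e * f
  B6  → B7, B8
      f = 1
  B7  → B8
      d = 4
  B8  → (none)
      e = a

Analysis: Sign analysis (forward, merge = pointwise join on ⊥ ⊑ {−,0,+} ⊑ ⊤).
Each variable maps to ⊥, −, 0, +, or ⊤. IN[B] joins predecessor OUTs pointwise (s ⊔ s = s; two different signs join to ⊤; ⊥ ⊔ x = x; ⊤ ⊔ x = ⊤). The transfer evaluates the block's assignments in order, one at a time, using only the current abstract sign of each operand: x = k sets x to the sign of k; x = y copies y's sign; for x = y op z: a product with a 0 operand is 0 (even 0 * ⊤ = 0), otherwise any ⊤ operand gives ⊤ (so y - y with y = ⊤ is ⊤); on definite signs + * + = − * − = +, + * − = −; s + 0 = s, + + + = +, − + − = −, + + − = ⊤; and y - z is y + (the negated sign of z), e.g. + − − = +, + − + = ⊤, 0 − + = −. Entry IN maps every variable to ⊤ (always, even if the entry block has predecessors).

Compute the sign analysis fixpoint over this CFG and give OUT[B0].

Answer: {a: -, b: ⊤, c: ⊤, d: ⊤, e: ⊤, f: ⊤}

Trace:
Fixpoint table:
  B0:   IN=(all ⊤)   OUT={a:-; rest ⊤}
  B1:   IN={a:-; rest ⊤}   OUT=(all ⊤)
  B2:   IN=(all ⊤)   OUT={d:+, f:+; rest ⊤}
  B3:   IN={d:+, f:+; rest ⊤}   OUT={d:+; rest ⊤}
  B4:   IN={d:+; rest ⊤}   OUT={d:+; rest ⊤}
  B5:   IN={d:+; rest ⊤}   OUT={d:+; rest ⊤}
  B6:   IN={d:+; rest ⊤}   OUT={d:+, f:+; rest ⊤}
  B7:   IN={d:+, f:+; rest ⊤}   OUT={d:+, f:+; rest ⊤}
  B8:   IN={d:+, f:+; rest ⊤}   OUT={d:+, f:+; rest ⊤}

Merge at B0 (entry node, so the boundary value (all ⊤) is joined with the incoming edge(s)): IN[B0] = (all ⊤) ⊔ OUT[B3] = {a: ⊤, b: ⊤, c: ⊤, d: ⊤, e: ⊤, f: ⊤}
Applying B0's transfer function to that IN value gives OUT[B0] (row B0 above).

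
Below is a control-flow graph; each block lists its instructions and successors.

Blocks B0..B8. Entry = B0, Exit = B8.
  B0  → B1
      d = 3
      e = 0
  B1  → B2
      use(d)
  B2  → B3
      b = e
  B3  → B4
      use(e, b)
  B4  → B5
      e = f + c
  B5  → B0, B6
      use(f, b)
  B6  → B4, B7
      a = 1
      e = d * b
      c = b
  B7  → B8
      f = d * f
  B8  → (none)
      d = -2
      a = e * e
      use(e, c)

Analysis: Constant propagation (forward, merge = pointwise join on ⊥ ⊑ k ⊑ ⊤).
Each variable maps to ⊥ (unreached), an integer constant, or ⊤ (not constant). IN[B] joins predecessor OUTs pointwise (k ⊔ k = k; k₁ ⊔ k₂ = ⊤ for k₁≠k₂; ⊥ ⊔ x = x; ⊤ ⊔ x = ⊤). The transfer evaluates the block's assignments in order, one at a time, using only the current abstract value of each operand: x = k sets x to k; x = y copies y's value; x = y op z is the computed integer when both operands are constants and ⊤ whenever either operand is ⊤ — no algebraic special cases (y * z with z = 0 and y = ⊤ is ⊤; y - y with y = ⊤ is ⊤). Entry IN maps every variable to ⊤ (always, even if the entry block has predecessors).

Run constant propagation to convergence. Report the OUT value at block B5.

Fixpoint table:
  B0: | IN=(all ⊤) | OUT={d:3, e:0; rest ⊤}
  B1: | IN={d:3, e:0; rest ⊤} | OUT={d:3, e:0; rest ⊤}
  B2: | IN={d:3, e:0; rest ⊤} | OUT={b:0, d:3, e:0; rest ⊤}
  B3: | IN={b:0, d:3, e:0; rest ⊤} | OUT={b:0, d:3, e:0; rest ⊤}
  B4: | IN={b:0, d:3, e:0; rest ⊤} | OUT={b:0, d:3; rest ⊤}
  B5: | IN={b:0, d:3; rest ⊤} | OUT={b:0, d:3; rest ⊤}
  B6: | IN={b:0, d:3; rest ⊤} | OUT={a:1, b:0, c:0, d:3, e:0; rest ⊤}
  B7: | IN={a:1, b:0, c:0, d:3, e:0; rest ⊤} | OUT={a:1, b:0, c:0, d:3, e:0; rest ⊤}
  B8: | IN={a:1, b:0, c:0, d:3, e:0; rest ⊤} | OUT={a:0, b:0, c:0, d:-2, e:0; rest ⊤}

Merge at B5: IN[B5] = OUT[B4] = {a: ⊤, b: 0, c: ⊤, d: 3, e: ⊤, f: ⊤}
Applying B5's transfer function to that IN value gives OUT[B5] (row B5 above).

Answer: {a: ⊤, b: 0, c: ⊤, d: 3, e: ⊤, f: ⊤}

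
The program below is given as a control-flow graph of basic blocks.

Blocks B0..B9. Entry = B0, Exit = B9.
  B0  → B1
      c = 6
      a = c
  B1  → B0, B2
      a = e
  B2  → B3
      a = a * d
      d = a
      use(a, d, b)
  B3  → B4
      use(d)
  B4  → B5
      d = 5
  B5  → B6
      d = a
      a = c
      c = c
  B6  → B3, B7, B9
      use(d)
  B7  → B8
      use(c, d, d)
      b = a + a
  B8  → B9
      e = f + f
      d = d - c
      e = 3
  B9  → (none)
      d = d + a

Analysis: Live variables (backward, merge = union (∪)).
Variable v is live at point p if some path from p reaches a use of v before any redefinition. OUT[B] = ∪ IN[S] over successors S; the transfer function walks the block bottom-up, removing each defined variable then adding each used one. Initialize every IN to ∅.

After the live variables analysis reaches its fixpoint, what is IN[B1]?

Answer: {b, c, d, e, f}

Derivation:
Per-block solution:
  B0:  IN={b, d, e, f}  OUT={b, c, d, e, f}
  B1:  IN={b, c, d, e, f}  OUT={a, b, c, d, e, f}
  B2:  IN={a, b, c, d, f}  OUT={a, c, d, f}
  B3:  IN={a, c, d, f}  OUT={a, c, f}
  B4:  IN={a, c, f}  OUT={a, c, f}
  B5:  IN={a, c, f}  OUT={a, c, d, f}
  B6:  IN={a, c, d, f}  OUT={a, c, d, f}
  B7:  IN={a, c, d, f}  OUT={a, c, d, f}
  B8:  IN={a, c, d, f}  OUT={a, d}
  B9:  IN={a, d}  OUT={}

Merge at B1: OUT[B1] = IN[B0] ⊔ IN[B2] = {a, b, c, d, e, f}
Applying B1's transfer function to that OUT value gives IN[B1] (row B1 above).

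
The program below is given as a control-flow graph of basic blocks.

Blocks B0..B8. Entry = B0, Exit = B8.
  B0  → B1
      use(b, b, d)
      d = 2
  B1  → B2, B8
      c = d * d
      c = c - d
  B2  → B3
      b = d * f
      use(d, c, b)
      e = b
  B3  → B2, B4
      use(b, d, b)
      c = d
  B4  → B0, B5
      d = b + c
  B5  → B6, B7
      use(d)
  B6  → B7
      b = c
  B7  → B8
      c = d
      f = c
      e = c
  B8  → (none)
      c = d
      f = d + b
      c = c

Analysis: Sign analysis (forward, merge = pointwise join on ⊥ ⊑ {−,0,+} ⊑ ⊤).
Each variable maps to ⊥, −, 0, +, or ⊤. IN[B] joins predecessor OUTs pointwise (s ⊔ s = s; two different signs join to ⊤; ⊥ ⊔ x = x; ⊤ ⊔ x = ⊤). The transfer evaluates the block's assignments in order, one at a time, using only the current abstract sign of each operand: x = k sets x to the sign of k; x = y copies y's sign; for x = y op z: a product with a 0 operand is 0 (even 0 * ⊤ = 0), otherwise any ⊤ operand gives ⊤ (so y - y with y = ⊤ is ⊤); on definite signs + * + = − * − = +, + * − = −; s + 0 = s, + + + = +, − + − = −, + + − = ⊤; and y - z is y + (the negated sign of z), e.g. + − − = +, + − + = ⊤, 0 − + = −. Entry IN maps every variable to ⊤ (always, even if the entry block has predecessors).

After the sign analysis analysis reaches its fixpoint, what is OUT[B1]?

Per-block solution:
  B0: | IN=(all ⊤) | OUT={d:+; rest ⊤}
  B1: | IN={d:+; rest ⊤} | OUT={d:+; rest ⊤}
  B2: | IN={d:+; rest ⊤} | OUT={d:+; rest ⊤}
  B3: | IN={d:+; rest ⊤} | OUT={c:+, d:+; rest ⊤}
  B4: | IN={c:+, d:+; rest ⊤} | OUT={c:+; rest ⊤}
  B5: | IN={c:+; rest ⊤} | OUT={c:+; rest ⊤}
  B6: | IN={c:+; rest ⊤} | OUT={b:+, c:+; rest ⊤}
  B7: | IN={c:+; rest ⊤} | OUT=(all ⊤)
  B8: | IN=(all ⊤) | OUT=(all ⊤)

Merge at B1: IN[B1] = OUT[B0] = {a: ⊤, b: ⊤, c: ⊤, d: +, e: ⊤, f: ⊤}
Applying B1's transfer function to that IN value gives OUT[B1] (row B1 above).

Answer: {a: ⊤, b: ⊤, c: ⊤, d: +, e: ⊤, f: ⊤}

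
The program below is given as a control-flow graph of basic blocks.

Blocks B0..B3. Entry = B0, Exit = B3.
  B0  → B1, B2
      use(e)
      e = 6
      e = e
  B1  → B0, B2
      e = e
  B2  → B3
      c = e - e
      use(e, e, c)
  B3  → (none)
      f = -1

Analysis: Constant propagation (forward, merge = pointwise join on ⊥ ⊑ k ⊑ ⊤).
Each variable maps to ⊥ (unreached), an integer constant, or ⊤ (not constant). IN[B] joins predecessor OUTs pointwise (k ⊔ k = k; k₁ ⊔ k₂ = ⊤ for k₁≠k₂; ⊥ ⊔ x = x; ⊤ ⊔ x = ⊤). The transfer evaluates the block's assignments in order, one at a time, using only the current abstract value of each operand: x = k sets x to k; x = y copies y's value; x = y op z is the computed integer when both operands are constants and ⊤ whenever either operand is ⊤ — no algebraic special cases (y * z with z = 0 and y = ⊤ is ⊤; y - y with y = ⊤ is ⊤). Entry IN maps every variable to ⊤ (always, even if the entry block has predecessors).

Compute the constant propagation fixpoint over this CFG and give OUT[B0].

Per-block solution:
  B0:  IN=(all ⊤)  OUT={e:6; rest ⊤}
  B1:  IN={e:6; rest ⊤}  OUT={e:6; rest ⊤}
  B2:  IN={e:6; rest ⊤}  OUT={c:0, e:6; rest ⊤}
  B3:  IN={c:0, e:6; rest ⊤}  OUT={c:0, e:6, f:-1; rest ⊤}

Merge at B0 (entry node, so the boundary value (all ⊤) is joined with the incoming edge(s)): IN[B0] = (all ⊤) ⊔ OUT[B1] = {a: ⊤, b: ⊤, c: ⊤, d: ⊤, e: ⊤, f: ⊤}
Applying B0's transfer function to that IN value gives OUT[B0] (row B0 above).

Answer: {a: ⊤, b: ⊤, c: ⊤, d: ⊤, e: 6, f: ⊤}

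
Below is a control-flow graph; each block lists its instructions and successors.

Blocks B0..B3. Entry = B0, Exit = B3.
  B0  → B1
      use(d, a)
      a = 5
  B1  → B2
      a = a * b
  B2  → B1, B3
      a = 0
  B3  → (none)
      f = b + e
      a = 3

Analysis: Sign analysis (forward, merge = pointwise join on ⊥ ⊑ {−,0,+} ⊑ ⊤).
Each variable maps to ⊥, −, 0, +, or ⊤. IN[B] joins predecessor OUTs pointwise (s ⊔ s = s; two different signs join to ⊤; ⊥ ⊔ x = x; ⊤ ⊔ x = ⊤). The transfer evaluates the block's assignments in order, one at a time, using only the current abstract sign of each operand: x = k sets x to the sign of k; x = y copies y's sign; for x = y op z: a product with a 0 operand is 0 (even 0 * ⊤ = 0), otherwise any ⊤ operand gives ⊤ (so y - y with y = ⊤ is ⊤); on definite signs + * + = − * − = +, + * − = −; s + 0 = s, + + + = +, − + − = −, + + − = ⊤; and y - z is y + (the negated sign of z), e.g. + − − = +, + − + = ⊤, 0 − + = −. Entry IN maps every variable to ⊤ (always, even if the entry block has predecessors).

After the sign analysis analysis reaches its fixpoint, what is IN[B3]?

Answer: {a: 0, b: ⊤, c: ⊤, d: ⊤, e: ⊤, f: ⊤}

Derivation:
Converged values:
  B0:  IN=(all ⊤)  OUT={a:+; rest ⊤}
  B1:  IN=(all ⊤)  OUT=(all ⊤)
  B2:  IN=(all ⊤)  OUT={a:0; rest ⊤}
  B3:  IN={a:0; rest ⊤}  OUT={a:+; rest ⊤}

Merge at B3: IN[B3] = OUT[B2] = {a: 0, b: ⊤, c: ⊤, d: ⊤, e: ⊤, f: ⊤}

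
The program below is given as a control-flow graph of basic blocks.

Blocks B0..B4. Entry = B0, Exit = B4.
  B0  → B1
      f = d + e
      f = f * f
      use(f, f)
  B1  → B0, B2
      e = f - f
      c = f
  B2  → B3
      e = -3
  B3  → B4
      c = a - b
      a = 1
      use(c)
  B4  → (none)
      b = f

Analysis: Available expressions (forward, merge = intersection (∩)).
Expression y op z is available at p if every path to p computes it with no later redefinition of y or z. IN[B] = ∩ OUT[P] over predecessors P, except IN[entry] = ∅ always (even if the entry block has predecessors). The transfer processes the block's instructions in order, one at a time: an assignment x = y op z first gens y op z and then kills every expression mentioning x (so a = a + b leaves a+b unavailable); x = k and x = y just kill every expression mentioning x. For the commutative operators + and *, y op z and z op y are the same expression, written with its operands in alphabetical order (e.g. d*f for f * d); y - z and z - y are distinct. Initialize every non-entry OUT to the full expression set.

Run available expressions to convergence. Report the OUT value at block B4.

Per-block solution:
  B0:  IN={}  OUT={d+e}
  B1:  IN={d+e}  OUT={f-f}
  B2:  IN={f-f}  OUT={f-f}
  B3:  IN={f-f}  OUT={f-f}
  B4:  IN={f-f}  OUT={f-f}

Merge at B4: IN[B4] = OUT[B3] = {f-f}
Applying B4's transfer function to that IN value gives OUT[B4] (row B4 above).

Answer: {f-f}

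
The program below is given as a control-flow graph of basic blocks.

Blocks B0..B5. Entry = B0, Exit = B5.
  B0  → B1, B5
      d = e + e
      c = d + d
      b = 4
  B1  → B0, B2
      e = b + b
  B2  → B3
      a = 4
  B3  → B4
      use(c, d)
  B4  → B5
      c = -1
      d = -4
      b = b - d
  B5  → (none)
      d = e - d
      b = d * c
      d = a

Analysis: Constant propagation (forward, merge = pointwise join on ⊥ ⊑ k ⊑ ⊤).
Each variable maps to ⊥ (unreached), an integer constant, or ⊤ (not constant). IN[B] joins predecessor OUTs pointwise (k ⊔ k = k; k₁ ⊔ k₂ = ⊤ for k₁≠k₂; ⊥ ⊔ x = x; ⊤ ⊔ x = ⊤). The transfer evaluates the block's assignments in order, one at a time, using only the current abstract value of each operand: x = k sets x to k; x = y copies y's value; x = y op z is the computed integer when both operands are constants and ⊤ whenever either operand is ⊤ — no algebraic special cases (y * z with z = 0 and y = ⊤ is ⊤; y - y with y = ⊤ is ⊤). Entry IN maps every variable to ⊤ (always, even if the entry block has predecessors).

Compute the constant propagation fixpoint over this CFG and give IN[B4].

Answer: {a: 4, b: 4, c: ⊤, d: ⊤, e: 8, f: ⊤}

Trace:
Per-block solution:
  B0:   IN=(all ⊤)   OUT={b:4; rest ⊤}
  B1:   IN={b:4; rest ⊤}   OUT={b:4, e:8; rest ⊤}
  B2:   IN={b:4, e:8; rest ⊤}   OUT={a:4, b:4, e:8; rest ⊤}
  B3:   IN={a:4, b:4, e:8; rest ⊤}   OUT={a:4, b:4, e:8; rest ⊤}
  B4:   IN={a:4, b:4, e:8; rest ⊤}   OUT={a:4, b:8, c:-1, d:-4, e:8; rest ⊤}
  B5:   IN=(all ⊤)   OUT=(all ⊤)

Merge at B4: IN[B4] = OUT[B3] = {a: 4, b: 4, c: ⊤, d: ⊤, e: 8, f: ⊤}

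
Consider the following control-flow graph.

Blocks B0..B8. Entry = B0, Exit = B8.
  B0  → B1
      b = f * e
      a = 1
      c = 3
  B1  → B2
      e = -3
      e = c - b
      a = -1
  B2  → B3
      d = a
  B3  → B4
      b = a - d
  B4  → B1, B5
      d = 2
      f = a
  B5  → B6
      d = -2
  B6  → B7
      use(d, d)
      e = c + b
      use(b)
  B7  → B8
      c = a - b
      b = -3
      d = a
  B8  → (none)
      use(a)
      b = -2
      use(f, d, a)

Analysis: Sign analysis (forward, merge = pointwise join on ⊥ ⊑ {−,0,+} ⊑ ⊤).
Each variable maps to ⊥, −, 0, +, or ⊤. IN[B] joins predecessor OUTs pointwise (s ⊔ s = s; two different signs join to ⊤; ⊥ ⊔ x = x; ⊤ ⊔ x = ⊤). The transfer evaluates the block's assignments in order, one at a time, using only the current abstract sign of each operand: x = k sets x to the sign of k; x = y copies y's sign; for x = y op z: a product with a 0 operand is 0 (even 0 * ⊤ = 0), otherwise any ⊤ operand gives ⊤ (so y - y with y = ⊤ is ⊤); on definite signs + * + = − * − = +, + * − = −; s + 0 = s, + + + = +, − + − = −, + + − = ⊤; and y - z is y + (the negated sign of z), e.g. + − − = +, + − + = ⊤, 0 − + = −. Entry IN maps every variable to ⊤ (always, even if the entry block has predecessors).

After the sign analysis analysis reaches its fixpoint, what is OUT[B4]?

Answer: {a: -, b: ⊤, c: +, d: +, e: ⊤, f: -}

Derivation:
Per-block solution:
  B0:  IN=(all ⊤)  OUT={a:+, c:+; rest ⊤}
  B1:  IN={c:+; rest ⊤}  OUT={a:-, c:+; rest ⊤}
  B2:  IN={a:-, c:+; rest ⊤}  OUT={a:-, c:+, d:-; rest ⊤}
  B3:  IN={a:-, c:+, d:-; rest ⊤}  OUT={a:-, c:+, d:-; rest ⊤}
  B4:  IN={a:-, c:+, d:-; rest ⊤}  OUT={a:-, c:+, d:+, f:-; rest ⊤}
  B5:  IN={a:-, c:+, d:+, f:-; rest ⊤}  OUT={a:-, c:+, d:-, f:-; rest ⊤}
  B6:  IN={a:-, c:+, d:-, f:-; rest ⊤}  OUT={a:-, c:+, d:-, f:-; rest ⊤}
  B7:  IN={a:-, c:+, d:-, f:-; rest ⊤}  OUT={a:-, b:-, d:-, f:-; rest ⊤}
  B8:  IN={a:-, b:-, d:-, f:-; rest ⊤}  OUT={a:-, b:-, d:-, f:-; rest ⊤}

Merge at B4: IN[B4] = OUT[B3] = {a: -, b: ⊤, c: +, d: -, e: ⊤, f: ⊤}
Applying B4's transfer function to that IN value gives OUT[B4] (row B4 above).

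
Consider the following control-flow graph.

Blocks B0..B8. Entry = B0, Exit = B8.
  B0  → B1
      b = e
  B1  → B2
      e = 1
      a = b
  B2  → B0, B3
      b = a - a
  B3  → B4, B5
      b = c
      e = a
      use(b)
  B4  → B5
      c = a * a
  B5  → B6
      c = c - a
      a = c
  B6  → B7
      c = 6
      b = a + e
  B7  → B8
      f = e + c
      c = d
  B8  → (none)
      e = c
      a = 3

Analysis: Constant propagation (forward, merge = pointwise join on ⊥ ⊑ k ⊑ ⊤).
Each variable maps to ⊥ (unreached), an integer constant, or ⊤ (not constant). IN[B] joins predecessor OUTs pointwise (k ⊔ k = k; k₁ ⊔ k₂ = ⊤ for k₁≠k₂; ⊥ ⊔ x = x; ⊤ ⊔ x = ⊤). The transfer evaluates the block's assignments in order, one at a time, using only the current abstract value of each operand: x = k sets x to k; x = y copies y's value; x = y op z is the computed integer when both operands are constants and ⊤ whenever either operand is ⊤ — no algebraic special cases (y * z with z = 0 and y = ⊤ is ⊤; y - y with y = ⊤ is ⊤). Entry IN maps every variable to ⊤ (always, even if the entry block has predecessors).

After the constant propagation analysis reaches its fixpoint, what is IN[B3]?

Answer: {a: ⊤, b: ⊤, c: ⊤, d: ⊤, e: 1, f: ⊤}

Derivation:
Converged values:
  B0:   IN=(all ⊤)   OUT=(all ⊤)
  B1:   IN=(all ⊤)   OUT={e:1; rest ⊤}
  B2:   IN={e:1; rest ⊤}   OUT={e:1; rest ⊤}
  B3:   IN={e:1; rest ⊤}   OUT=(all ⊤)
  B4:   IN=(all ⊤)   OUT=(all ⊤)
  B5:   IN=(all ⊤)   OUT=(all ⊤)
  B6:   IN=(all ⊤)   OUT={c:6; rest ⊤}
  B7:   IN={c:6; rest ⊤}   OUT=(all ⊤)
  B8:   IN=(all ⊤)   OUT={a:3; rest ⊤}

Merge at B3: IN[B3] = OUT[B2] = {a: ⊤, b: ⊤, c: ⊤, d: ⊤, e: 1, f: ⊤}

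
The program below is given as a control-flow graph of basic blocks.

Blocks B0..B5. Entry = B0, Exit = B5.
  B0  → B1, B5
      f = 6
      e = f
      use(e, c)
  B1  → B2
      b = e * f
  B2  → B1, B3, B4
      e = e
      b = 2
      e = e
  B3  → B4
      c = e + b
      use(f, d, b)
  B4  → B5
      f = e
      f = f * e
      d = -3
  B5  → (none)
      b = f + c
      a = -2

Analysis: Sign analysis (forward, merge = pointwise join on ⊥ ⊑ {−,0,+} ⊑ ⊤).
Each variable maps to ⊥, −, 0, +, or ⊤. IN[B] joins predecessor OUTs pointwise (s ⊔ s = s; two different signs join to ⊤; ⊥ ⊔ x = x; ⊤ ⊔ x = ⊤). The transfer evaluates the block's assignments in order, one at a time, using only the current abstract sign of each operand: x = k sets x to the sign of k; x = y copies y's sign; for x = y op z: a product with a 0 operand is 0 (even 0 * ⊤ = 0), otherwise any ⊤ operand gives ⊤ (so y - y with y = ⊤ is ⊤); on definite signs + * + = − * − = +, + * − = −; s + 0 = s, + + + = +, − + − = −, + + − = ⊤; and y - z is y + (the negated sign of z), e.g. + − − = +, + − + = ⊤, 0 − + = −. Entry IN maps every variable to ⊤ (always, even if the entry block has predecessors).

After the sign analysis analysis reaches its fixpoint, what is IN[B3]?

Converged values:
  B0:   IN=(all ⊤)   OUT={e:+, f:+; rest ⊤}
  B1:   IN={e:+, f:+; rest ⊤}   OUT={b:+, e:+, f:+; rest ⊤}
  B2:   IN={b:+, e:+, f:+; rest ⊤}   OUT={b:+, e:+, f:+; rest ⊤}
  B3:   IN={b:+, e:+, f:+; rest ⊤}   OUT={b:+, c:+, e:+, f:+; rest ⊤}
  B4:   IN={b:+, e:+, f:+; rest ⊤}   OUT={b:+, d:-, e:+, f:+; rest ⊤}
  B5:   IN={e:+, f:+; rest ⊤}   OUT={a:-, e:+, f:+; rest ⊤}

Merge at B3: IN[B3] = OUT[B2] = {a: ⊤, b: +, c: ⊤, d: ⊤, e: +, f: +}

Answer: {a: ⊤, b: +, c: ⊤, d: ⊤, e: +, f: +}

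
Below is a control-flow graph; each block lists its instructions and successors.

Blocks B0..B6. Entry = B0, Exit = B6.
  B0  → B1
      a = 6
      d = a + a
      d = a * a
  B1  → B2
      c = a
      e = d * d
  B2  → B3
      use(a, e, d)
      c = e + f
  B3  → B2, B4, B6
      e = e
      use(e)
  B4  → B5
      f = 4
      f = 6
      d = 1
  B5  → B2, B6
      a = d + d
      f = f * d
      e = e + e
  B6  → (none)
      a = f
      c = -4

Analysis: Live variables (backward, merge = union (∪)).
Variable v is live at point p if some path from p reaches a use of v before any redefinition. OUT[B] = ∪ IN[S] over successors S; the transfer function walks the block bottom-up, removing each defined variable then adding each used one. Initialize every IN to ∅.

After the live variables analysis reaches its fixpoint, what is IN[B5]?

Converged values:
  B0:  IN={f}  OUT={a, d, f}
  B1:  IN={a, d, f}  OUT={a, d, e, f}
  B2:  IN={a, d, e, f}  OUT={a, d, e, f}
  B3:  IN={a, d, e, f}  OUT={a, d, e, f}
  B4:  IN={e}  OUT={d, e, f}
  B5:  IN={d, e, f}  OUT={a, d, e, f}
  B6:  IN={f}  OUT={}

Merge at B5: OUT[B5] = IN[B2] ⊔ IN[B6] = {a, d, e, f}
Applying B5's transfer function to that OUT value gives IN[B5] (row B5 above).

Answer: {d, e, f}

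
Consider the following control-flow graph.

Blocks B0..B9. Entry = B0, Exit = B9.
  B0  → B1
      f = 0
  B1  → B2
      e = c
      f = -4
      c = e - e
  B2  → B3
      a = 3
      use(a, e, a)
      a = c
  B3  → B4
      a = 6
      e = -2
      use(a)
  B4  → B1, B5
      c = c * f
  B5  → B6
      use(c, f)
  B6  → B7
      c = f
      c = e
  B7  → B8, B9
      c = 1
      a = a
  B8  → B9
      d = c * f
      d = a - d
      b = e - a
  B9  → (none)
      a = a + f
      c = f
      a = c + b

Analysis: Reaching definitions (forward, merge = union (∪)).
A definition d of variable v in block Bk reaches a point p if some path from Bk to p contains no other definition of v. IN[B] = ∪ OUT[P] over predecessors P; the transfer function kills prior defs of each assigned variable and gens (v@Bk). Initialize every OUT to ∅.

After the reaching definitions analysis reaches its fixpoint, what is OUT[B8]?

Answer: {a@B7, b@B8, c@B7, d@B8, e@B3, f@B1}

Working:
Per-block solution:
  B0:   IN={}   OUT={f@B0}
  B1:   IN={a@B3, c@B4, e@B3, f@B0, f@B1}   OUT={a@B3, c@B1, e@B1, f@B1}
  B2:   IN={a@B3, c@B1, e@B1, f@B1}   OUT={a@B2, c@B1, e@B1, f@B1}
  B3:   IN={a@B2, c@B1, e@B1, f@B1}   OUT={a@B3, c@B1, e@B3, f@B1}
  B4:   IN={a@B3, c@B1, e@B3, f@B1}   OUT={a@B3, c@B4, e@B3, f@B1}
  B5:   IN={a@B3, c@B4, e@B3, f@B1}   OUT={a@B3, c@B4, e@B3, f@B1}
  B6:   IN={a@B3, c@B4, e@B3, f@B1}   OUT={a@B3, c@B6, e@B3, f@B1}
  B7:   IN={a@B3, c@B6, e@B3, f@B1}   OUT={a@B7, c@B7, e@B3, f@B1}
  B8:   IN={a@B7, c@B7, e@B3, f@B1}   OUT={a@B7, b@B8, c@B7, d@B8, e@B3, f@B1}
  B9:   IN={a@B7, b@B8, c@B7, d@B8, e@B3, f@B1}   OUT={a@B9, b@B8, c@B9, d@B8, e@B3, f@B1}

Merge at B8: IN[B8] = OUT[B7] = {a@B7, c@B7, e@B3, f@B1}
Applying B8's transfer function to that IN value gives OUT[B8] (row B8 above).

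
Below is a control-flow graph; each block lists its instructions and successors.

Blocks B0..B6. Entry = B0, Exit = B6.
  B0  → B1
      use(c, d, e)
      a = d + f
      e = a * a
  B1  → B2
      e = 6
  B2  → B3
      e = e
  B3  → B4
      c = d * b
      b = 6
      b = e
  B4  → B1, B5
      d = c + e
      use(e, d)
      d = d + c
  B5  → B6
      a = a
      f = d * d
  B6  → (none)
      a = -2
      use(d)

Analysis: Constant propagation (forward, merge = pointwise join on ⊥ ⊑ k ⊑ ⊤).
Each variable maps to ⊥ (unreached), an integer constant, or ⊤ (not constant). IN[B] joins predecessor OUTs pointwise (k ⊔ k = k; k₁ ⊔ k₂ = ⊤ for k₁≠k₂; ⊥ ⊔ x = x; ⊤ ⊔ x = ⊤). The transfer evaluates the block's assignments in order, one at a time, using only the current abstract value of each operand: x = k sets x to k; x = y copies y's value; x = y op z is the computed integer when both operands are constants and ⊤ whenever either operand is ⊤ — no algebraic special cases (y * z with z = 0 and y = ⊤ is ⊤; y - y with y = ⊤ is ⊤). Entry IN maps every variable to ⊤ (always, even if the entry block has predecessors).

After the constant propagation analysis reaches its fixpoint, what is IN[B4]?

Answer: {a: ⊤, b: 6, c: ⊤, d: ⊤, e: 6, f: ⊤}

Trace:
Per-block solution:
  B0:   IN=(all ⊤)   OUT=(all ⊤)
  B1:   IN=(all ⊤)   OUT={e:6; rest ⊤}
  B2:   IN={e:6; rest ⊤}   OUT={e:6; rest ⊤}
  B3:   IN={e:6; rest ⊤}   OUT={b:6, e:6; rest ⊤}
  B4:   IN={b:6, e:6; rest ⊤}   OUT={b:6, e:6; rest ⊤}
  B5:   IN={b:6, e:6; rest ⊤}   OUT={b:6, e:6; rest ⊤}
  B6:   IN={b:6, e:6; rest ⊤}   OUT={a:-2, b:6, e:6; rest ⊤}

Merge at B4: IN[B4] = OUT[B3] = {a: ⊤, b: 6, c: ⊤, d: ⊤, e: 6, f: ⊤}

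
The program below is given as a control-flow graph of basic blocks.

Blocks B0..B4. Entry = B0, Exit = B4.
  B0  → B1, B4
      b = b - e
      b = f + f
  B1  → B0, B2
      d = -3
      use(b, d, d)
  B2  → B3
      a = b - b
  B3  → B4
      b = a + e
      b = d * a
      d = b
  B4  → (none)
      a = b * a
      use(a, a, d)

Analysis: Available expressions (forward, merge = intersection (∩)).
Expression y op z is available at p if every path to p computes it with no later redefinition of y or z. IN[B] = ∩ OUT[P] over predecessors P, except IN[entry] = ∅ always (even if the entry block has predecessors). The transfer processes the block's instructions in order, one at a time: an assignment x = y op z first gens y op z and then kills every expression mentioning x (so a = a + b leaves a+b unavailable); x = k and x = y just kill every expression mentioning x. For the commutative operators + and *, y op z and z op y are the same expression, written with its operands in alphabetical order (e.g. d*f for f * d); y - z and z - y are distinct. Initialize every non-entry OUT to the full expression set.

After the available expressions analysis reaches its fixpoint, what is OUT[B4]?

Per-block solution:
  B0:  IN={}  OUT={f+f}
  B1:  IN={f+f}  OUT={f+f}
  B2:  IN={f+f}  OUT={b-b, f+f}
  B3:  IN={b-b, f+f}  OUT={a+e, f+f}
  B4:  IN={f+f}  OUT={f+f}

Merge at B4: IN[B4] = OUT[B0] ∩ OUT[B3] = {f+f}
Applying B4's transfer function to that IN value gives OUT[B4] (row B4 above).

Answer: {f+f}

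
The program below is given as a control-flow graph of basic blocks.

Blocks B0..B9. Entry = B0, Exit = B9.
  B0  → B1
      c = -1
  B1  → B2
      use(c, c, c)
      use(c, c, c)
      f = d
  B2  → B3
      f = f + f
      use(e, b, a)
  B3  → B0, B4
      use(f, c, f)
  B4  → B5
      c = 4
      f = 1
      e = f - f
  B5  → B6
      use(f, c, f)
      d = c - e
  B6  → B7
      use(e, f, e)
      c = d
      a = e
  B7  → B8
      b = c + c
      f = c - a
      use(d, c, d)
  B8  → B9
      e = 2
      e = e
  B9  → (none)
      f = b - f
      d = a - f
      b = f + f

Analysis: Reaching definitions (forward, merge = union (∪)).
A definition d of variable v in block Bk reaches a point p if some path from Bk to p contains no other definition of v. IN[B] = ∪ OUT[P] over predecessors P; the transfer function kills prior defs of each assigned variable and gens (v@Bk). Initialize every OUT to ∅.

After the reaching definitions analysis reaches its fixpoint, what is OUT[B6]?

Answer: {a@B6, c@B6, d@B5, e@B4, f@B4}

Derivation:
Fixpoint table:
  B0:   IN={c@B0, f@B2}   OUT={c@B0, f@B2}
  B1:   IN={c@B0, f@B2}   OUT={c@B0, f@B1}
  B2:   IN={c@B0, f@B1}   OUT={c@B0, f@B2}
  B3:   IN={c@B0, f@B2}   OUT={c@B0, f@B2}
  B4:   IN={c@B0, f@B2}   OUT={c@B4, e@B4, f@B4}
  B5:   IN={c@B4, e@B4, f@B4}   OUT={c@B4, d@B5, e@B4, f@B4}
  B6:   IN={c@B4, d@B5, e@B4, f@B4}   OUT={a@B6, c@B6, d@B5, e@B4, f@B4}
  B7:   IN={a@B6, c@B6, d@B5, e@B4, f@B4}   OUT={a@B6, b@B7, c@B6, d@B5, e@B4, f@B7}
  B8:   IN={a@B6, b@B7, c@B6, d@B5, e@B4, f@B7}   OUT={a@B6, b@B7, c@B6, d@B5, e@B8, f@B7}
  B9:   IN={a@B6, b@B7, c@B6, d@B5, e@B8, f@B7}   OUT={a@B6, b@B9, c@B6, d@B9, e@B8, f@B9}

Merge at B6: IN[B6] = OUT[B5] = {c@B4, d@B5, e@B4, f@B4}
Applying B6's transfer function to that IN value gives OUT[B6] (row B6 above).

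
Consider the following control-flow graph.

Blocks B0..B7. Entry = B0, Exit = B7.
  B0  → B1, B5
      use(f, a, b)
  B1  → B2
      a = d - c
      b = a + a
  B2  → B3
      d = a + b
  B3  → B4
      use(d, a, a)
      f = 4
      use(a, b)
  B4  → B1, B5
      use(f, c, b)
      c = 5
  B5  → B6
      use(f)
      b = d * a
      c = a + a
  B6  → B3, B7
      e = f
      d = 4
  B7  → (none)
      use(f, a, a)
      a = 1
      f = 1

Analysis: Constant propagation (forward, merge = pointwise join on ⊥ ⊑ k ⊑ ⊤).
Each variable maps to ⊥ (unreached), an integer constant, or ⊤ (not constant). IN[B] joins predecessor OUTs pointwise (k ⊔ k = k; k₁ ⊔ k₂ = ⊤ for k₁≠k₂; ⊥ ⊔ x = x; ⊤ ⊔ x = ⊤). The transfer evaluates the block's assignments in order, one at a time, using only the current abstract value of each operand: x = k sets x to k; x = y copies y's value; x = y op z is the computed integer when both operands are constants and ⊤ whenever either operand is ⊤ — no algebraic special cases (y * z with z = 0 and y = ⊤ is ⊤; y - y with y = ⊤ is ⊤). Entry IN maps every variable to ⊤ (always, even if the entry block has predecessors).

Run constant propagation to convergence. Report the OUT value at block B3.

Answer: {a: ⊤, b: ⊤, c: ⊤, d: ⊤, e: ⊤, f: 4}

Trace:
Per-block solution:
  B0: | IN=(all ⊤) | OUT=(all ⊤)
  B1: | IN=(all ⊤) | OUT=(all ⊤)
  B2: | IN=(all ⊤) | OUT=(all ⊤)
  B3: | IN=(all ⊤) | OUT={f:4; rest ⊤}
  B4: | IN={f:4; rest ⊤} | OUT={c:5, f:4; rest ⊤}
  B5: | IN=(all ⊤) | OUT=(all ⊤)
  B6: | IN=(all ⊤) | OUT={d:4; rest ⊤}
  B7: | IN={d:4; rest ⊤} | OUT={a:1, d:4, f:1; rest ⊤}

Merge at B3: IN[B3] = OUT[B2] ⊔ OUT[B6] = {a: ⊤, b: ⊤, c: ⊤, d: ⊤, e: ⊤, f: ⊤}
Applying B3's transfer function to that IN value gives OUT[B3] (row B3 above).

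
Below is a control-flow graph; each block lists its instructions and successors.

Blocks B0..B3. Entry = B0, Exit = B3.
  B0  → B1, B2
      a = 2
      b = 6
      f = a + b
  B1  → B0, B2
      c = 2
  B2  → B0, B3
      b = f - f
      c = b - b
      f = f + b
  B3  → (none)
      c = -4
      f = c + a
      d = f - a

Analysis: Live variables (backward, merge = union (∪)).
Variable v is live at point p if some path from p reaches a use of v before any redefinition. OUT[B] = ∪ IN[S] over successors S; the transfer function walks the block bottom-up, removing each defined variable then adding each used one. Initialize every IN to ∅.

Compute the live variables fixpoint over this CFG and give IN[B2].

Fixpoint table:
  B0:   IN={}   OUT={a, f}
  B1:   IN={a, f}   OUT={a, f}
  B2:   IN={a, f}   OUT={a}
  B3:   IN={a}   OUT={}

Merge at B2: OUT[B2] = IN[B0] ⊔ IN[B3] = {a}
Applying B2's transfer function to that OUT value gives IN[B2] (row B2 above).

Answer: {a, f}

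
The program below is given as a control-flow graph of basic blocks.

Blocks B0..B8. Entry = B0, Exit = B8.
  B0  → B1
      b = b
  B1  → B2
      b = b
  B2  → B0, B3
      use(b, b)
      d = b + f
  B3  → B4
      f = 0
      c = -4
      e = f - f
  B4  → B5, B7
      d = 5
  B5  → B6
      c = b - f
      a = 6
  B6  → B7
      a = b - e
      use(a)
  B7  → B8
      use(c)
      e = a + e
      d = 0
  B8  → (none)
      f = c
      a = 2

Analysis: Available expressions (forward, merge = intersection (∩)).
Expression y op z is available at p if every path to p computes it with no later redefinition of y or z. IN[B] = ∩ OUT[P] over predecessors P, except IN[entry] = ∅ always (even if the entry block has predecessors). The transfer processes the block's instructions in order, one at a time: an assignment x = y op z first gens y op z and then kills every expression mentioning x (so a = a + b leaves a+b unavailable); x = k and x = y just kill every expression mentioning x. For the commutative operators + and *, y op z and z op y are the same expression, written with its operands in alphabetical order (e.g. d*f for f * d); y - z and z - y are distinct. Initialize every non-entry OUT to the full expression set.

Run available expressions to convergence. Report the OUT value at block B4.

Converged values:
  B0: | IN={} | OUT={}
  B1: | IN={} | OUT={}
  B2: | IN={} | OUT={b+f}
  B3: | IN={b+f} | OUT={f-f}
  B4: | IN={f-f} | OUT={f-f}
  B5: | IN={f-f} | OUT={b-f, f-f}
  B6: | IN={b-f, f-f} | OUT={b-e, b-f, f-f}
  B7: | IN={f-f} | OUT={f-f}
  B8: | IN={f-f} | OUT={}

Merge at B4: IN[B4] = OUT[B3] = {f-f}
Applying B4's transfer function to that IN value gives OUT[B4] (row B4 above).

Answer: {f-f}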